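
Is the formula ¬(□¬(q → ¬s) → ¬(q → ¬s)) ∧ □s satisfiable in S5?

1. ¬(□¬(q → ¬s) → ¬(q → ¬s)) ∧ □s, 0
2. ¬(□¬(q → ¬s) → ¬(q → ¬s)), 0
3. □s, 0
4. □¬(q → ¬s), 0
5. q → ¬s, 0
6. s, 0
7. ¬(q → ¬s), 0
8. q, 0
9. ¬s, 0
Accessibility: 0R0
Branch closes: s and ¬s both at 0.
Every branch closes; the branch above is one of them.

Unsatisfiable (every branch closes)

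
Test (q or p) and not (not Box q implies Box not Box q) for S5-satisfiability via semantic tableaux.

1. (q or p) and not (not Box q implies Box not Box q), 0
2. q or p, 0
3. not (not Box q implies Box not Box q), 0
4. not Box q, 0
5. not Box not Box q, 0
6. p, 0
7. not q, 1
8. Box q, 2
9. q, 0
10. q, 1
Accessibility: 0R0, 0R1, 0R2, 1R0, 1R1, 1R2, 2R0, 2R1, 2R2
Branch closes: q and not q both at 1.
(One branch shown.) All branches close.

Unsatisfiable (every branch closes)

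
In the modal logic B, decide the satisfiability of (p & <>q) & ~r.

1. (p & <>q) & ~r, w0
2. p & <>q, w0   [&-rule on 1]
3. ~r, w0   [&-rule on 1]
4. p, w0   [&-rule on 2]
5. <>q, w0   [&-rule on 2]
6. q, w1   [<>-rule on 5: fresh world w1, w0Rw1]
Accessibility: w0Rw0, w0Rw1, w1Rw0, w1Rw1

Satisfiable (open branch found)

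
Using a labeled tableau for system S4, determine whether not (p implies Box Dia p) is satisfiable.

1. not (p implies Box Dia p), u
2. p, u
3. not Box Dia p, u
4. not Dia p, v
5. not p, v
Accessibility: uRu, uRv, vRv

Satisfiable (open branch found)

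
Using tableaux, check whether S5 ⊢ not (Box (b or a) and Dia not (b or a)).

Tableau for the negation Box (b or a) and Dia not (b or a):
1. Box (b or a) and Dia not (b or a), u
2. Box (b or a), u
3. Dia not (b or a), u
4. b or a, u
5. a, u
6. not (b or a), v
7. not b, v
8. not a, v
9. b or a, v
10. a, v
Accessibility: uRu, uRv, vRu, vRv
Branch closes: a and not a both at v.
Every branch of the negation's tableau closes; the branch above is one of them.

Valid in S5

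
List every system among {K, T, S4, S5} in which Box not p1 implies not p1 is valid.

K-tableau for the negation not (Box not p1 implies not p1):
1. not (Box not p1 implies not p1), 0
2. Box not p1, 0
3. p1, 0
Complete open branch: countermodel on a K-frame, so not valid in K.
T-tableau for the negation not (Box not p1 implies not p1):
1. not (Box not p1 implies not p1), 0
2. Box not p1, 0
3. p1, 0
4. not p1, 0
Accessibility: 0R0
Branch closes: p1 and not p1 both at 0.
Every branch closes (one shown): valid in T, hence also in S4, S5 (every theorem of T is a theorem of S4 and S5).

T, S4, S5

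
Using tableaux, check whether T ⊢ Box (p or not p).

Valid

Tableau for the negation not Box (p or not p):
1. not Box (p or not p), 0
2. not (p or not p), 1   [neg-Box-rule on 1: fresh world 1, 0R1]
3. not p, 1   [neg-or-rule on 2]
4. p, 1   [neg-or-rule on 2]
Accessibility: 0R0, 0R1, 1R1
Branch closes: p and not p both at 1.
All branches of the negation close; one closing branch shown above.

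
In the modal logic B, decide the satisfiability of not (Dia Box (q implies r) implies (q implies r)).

Unsatisfiable (every branch closes)

1. not (Dia Box (q implies r) implies (q implies r)), u
2. Dia Box (q implies r), u   [neg-implies-rule on 1]
3. not (q implies r), u   [neg-implies-rule on 1]
4. q, u   [neg-implies-rule on 3]
5. not r, u   [neg-implies-rule on 3]
6. Box (q implies r), v   [Dia-rule on 2: fresh world v, uRv]
7. q implies r, u   [Box-rule on 6 via vRu]
8. q implies r, v   [Box-rule on 6 via vRv]
9. r, u   [implies-rule on 7 (branches; this branch)]
Accessibility: uRu, uRv, vRu, vRv
Branch closes: r and not r both at u.
Every branch closes; the branch above is one of them.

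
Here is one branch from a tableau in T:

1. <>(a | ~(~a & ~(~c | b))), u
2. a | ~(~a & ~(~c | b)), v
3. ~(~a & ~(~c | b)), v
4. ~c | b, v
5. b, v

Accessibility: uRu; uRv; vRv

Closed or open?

Open

No atom appears with both signs at the same world.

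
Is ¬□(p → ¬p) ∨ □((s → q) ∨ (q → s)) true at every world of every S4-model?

Valid in S4

Tableau for the negation ¬(¬□(p → ¬p) ∨ □((s → q) ∨ (q → s))):
1. ¬(¬□(p → ¬p) ∨ □((s → q) ∨ (q → s))), w0
2. □(p → ¬p), w0
3. ¬□((s → q) ∨ (q → s)), w0
4. p → ¬p, w0
5. ¬p, w0
6. ¬((s → q) ∨ (q → s)), w1
7. ¬(s → q), w1
8. ¬(q → s), w1
9. s, w1
10. ¬q, w1
11. q, w1
12. ¬s, w1
Accessibility: w0Rw0, w0Rw1, w1Rw1
Branch closes: q and ¬q both at w1.
Every branch of the negation's tableau closes; the branch above is one of them.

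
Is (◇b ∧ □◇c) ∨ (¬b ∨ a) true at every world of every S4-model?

Tableau for the negation ¬((◇b ∧ □◇c) ∨ (¬b ∨ a)):
1. ¬((◇b ∧ □◇c) ∨ (¬b ∨ a)), w0
2. ¬(◇b ∧ □◇c), w0
3. ¬(¬b ∨ a), w0
4. b, w0
5. ¬a, w0
6. ¬□◇c, w0
7. ¬◇c, w1
8. ¬c, w1
Accessibility: w0Rw0, w0Rw1, w1Rw1
The negation has an open branch (countermodel exists).

Not valid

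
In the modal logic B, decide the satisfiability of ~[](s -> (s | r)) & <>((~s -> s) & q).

1. ~[](s -> (s | r)) & <>((~s -> s) & q), 0
2. ~[](s -> (s | r)), 0
3. <>((~s -> s) & q), 0
4. ~(s -> (s | r)), 1
5. s, 1
6. ~(s | r), 1
7. ~s, 1
8. ~r, 1
Accessibility: 0R0, 0R1, 1R0, 1R1
Branch closes: s and ~s both at 1.
All branches of the tableau close; one closing branch shown above.

No, unsatisfiable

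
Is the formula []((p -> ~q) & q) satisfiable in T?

1. []((p -> ~q) & q), w0
2. (p -> ~q) & q, w0
3. p -> ~q, w0
4. q, w0
5. ~p, w0
Accessibility: w0Rw0

Yes, satisfiable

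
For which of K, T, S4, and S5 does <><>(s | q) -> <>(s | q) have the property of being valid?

S4, S5

T-tableau for the negation ~(<><>(s | q) -> <>(s | q)):
1. ~(<><>(s | q) -> <>(s | q)), w0
2. <><>(s | q), w0   [~->-rule on 1]
3. ~<>(s | q), w0   [~->-rule on 1]
4. ~(s | q), w0   [~<>-rule on 3 via w0Rw0]
5. ~s, w0   [~|-rule on 4]
6. ~q, w0   [~|-rule on 4]
7. <>(s | q), w1   [<>-rule on 2: fresh world w1, w0Rw1]
8. ~(s | q), w1   [~<>-rule on 3 via w0Rw1]
9. ~s, w1   [~|-rule on 8]
10. ~q, w1   [~|-rule on 8]
11. s | q, w2   [<>-rule on 7: fresh world w2, w1Rw2]
12. q, w2   [|-rule on 11 (branches; this branch)]
Accessibility: w0Rw0, w0Rw1, w1Rw1, w1Rw2, w2Rw2
Complete open branch: countermodel on a T-frame, so not valid in T, nor in K (the same frame is also a K-frame).
S4-tableau for the negation ~(<><>(s | q) -> <>(s | q)):
1. ~(<><>(s | q) -> <>(s | q)), w0
2. <><>(s | q), w0   [~->-rule on 1]
3. ~<>(s | q), w0   [~->-rule on 1]
4. ~(s | q), w0   [~<>-rule on 3 via w0Rw0]
5. ~s, w0   [~|-rule on 4]
6. ~q, w0   [~|-rule on 4]
7. <>(s | q), w1   [<>-rule on 2: fresh world w1, w0Rw1]
8. ~(s | q), w1   [~<>-rule on 3 via w0Rw1]
9. ~s, w1   [~|-rule on 8]
10. ~q, w1   [~|-rule on 8]
11. s | q, w2   [<>-rule on 7: fresh world w2, w1Rw2]
12. ~(s | q), w2   [~<>-rule on 3 via w0Rw2]
13. ~s, w2   [~|-rule on 12]
14. ~q, w2   [~|-rule on 12]
15. q, w2   [|-rule on 11 (branches; this branch)]
Accessibility: w0Rw0, w0Rw1, w0Rw2, w1Rw1, w1Rw2, w2Rw2
Branch closes: q and ~q both at w2.
Every branch closes (one shown): valid in S4, hence also in S5 (every theorem of S4 is a theorem of S5).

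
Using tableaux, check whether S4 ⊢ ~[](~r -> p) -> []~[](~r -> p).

Tableau for the negation ~(~[](~r -> p) -> []~[](~r -> p)):
1. ~(~[](~r -> p) -> []~[](~r -> p)), w0
2. ~[](~r -> p), w0   [~->-rule on 1]
3. ~[]~[](~r -> p), w0   [~->-rule on 1]
4. ~(~r -> p), w1   [~[]-rule on 2: fresh world w1, w0Rw1]
5. ~r, w1   [~->-rule on 4]
6. ~p, w1   [~->-rule on 4]
7. [](~r -> p), w2   [~[]-rule on 3: fresh world w2, w0Rw2]
8. ~r -> p, w2   [[]-rule on 7 via w2Rw2]
9. p, w2   [->-rule on 8 (branches; this branch)]
Accessibility: w0Rw0, w0Rw1, w0Rw2, w1Rw1, w2Rw2
The negation has an open branch (countermodel exists).

Not valid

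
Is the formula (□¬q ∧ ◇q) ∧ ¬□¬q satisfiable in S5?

No, unsatisfiable

1. (□¬q ∧ ◇q) ∧ ¬□¬q, w0
2. □¬q ∧ ◇q, w0
3. ¬□¬q, w0
4. □¬q, w0
5. ◇q, w0
6. ¬q, w0
7. q, w1
8. ¬q, w1
Accessibility: w0Rw0, w0Rw1, w1Rw0, w1Rw1
Branch closes: q and ¬q both at w1.
(One branch shown.) All branches close.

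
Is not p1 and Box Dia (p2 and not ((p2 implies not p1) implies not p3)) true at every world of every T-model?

Not valid

Tableau for the negation not (not p1 and Box Dia (p2 and not ((p2 implies not p1) implies not p3))):
1. not (not p1 and Box Dia (p2 and not ((p2 implies not p1) implies not p3))), w0
2. not Box Dia (p2 and not ((p2 implies not p1) implies not p3)), w0
3. not Dia (p2 and not ((p2 implies not p1) implies not p3)), w1
4. not (p2 and not ((p2 implies not p1) implies not p3)), w1
5. (p2 implies not p1) implies not p3, w1
6. not p3, w1
Accessibility: w0Rw0, w0Rw1, w1Rw1
The negation has an open branch (countermodel exists).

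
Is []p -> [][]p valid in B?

Tableau for the negation ~([]p -> [][]p):
1. ~([]p -> [][]p), u
2. []p, u   [~->-rule on 1]
3. ~[][]p, u   [~->-rule on 1]
4. p, u   [[]-rule on 2 via uRu]
5. ~[]p, v   [~[]-rule on 3: fresh world v, uRv]
6. p, v   [[]-rule on 2 via uRv]
7. ~p, w   [~[]-rule on 5: fresh world w, vRw]
Accessibility: uRu, uRv, vRu, vRv, vRw, wRv, wRw
The negation has an open branch (countermodel exists).

Not valid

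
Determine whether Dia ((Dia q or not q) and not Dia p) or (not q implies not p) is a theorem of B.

No, not valid

Tableau for the negation not (Dia ((Dia q or not q) and not Dia p) or (not q implies not p)):
1. not (Dia ((Dia q or not q) and not Dia p) or (not q implies not p)), u
2. not Dia ((Dia q or not q) and not Dia p), u   [neg-or-rule on 1]
3. not (not q implies not p), u   [neg-or-rule on 1]
4. not q, u   [neg-implies-rule on 3]
5. p, u   [neg-implies-rule on 3]
6. not ((Dia q or not q) and not Dia p), u   [neg-Dia-rule on 2 via uRu]
7. Dia p, u   [neg-and-rule on 6 (branches; this branch)]
8. p, v   [Dia-rule on 7: fresh world v, uRv]
9. not ((Dia q or not q) and not Dia p), v   [neg-Dia-rule on 2 via uRv]
10. Dia p, v   [neg-and-rule on 9 (branches; this branch)]
11. p, w   [Dia-rule on 10: fresh world w, vRw]
Accessibility: uRu, uRv, vRu, vRv, vRw, wRv, wRw
The negation has an open branch (countermodel exists).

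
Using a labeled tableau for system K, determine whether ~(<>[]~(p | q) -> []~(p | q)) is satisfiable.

Satisfiable (open branch found)

1. ~(<>[]~(p | q) -> []~(p | q)), w0
2. <>[]~(p | q), w0
3. ~[]~(p | q), w0
4. []~(p | q), w1
5. p | q, w2
6. q, w2
Accessibility: w0Rw1, w0Rw2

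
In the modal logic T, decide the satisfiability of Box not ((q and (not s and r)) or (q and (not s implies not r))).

1. Box not ((q and (not s and r)) or (q and (not s implies not r))), 0
2. not ((q and (not s and r)) or (q and (not s implies not r))), 0   [Box-rule on 1 via 0R0]
3. not (q and (not s and r)), 0   [neg-or-rule on 2]
4. not (q and (not s implies not r)), 0   [neg-or-rule on 2]
5. not (not s and r), 0   [neg-and-rule on 3 (branches; this branch)]
6. not q, 0   [neg-and-rule on 4 (branches; this branch)]
7. not r, 0   [neg-and-rule on 5 (branches; this branch)]
Accessibility: 0R0

Satisfiable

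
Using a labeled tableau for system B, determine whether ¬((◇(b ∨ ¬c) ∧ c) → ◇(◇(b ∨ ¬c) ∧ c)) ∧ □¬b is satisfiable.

Unsatisfiable (every branch closes)

1. ¬((◇(b ∨ ¬c) ∧ c) → ◇(◇(b ∨ ¬c) ∧ c)) ∧ □¬b, 0
2. ¬((◇(b ∨ ¬c) ∧ c) → ◇(◇(b ∨ ¬c) ∧ c)), 0
3. □¬b, 0
4. ◇(b ∨ ¬c) ∧ c, 0
5. ¬◇(◇(b ∨ ¬c) ∧ c), 0
6. ◇(b ∨ ¬c), 0
7. c, 0
8. ¬b, 0
9. ¬(◇(b ∨ ¬c) ∧ c), 0
10. ¬◇(b ∨ ¬c), 0
11. ¬(b ∨ ¬c), 0
12. b ∨ ¬c, 1
13. ¬b, 1
14. ¬(◇(b ∨ ¬c) ∧ c), 1
15. ¬(b ∨ ¬c), 1
16. c, 1
17. ¬c, 1
Accessibility: 0R0, 0R1, 1R0, 1R1
Branch closes: c and ¬c both at 1.
(One branch shown.) All branches close.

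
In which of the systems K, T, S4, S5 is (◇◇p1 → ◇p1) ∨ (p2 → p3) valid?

S4, S5

T-tableau for the negation ¬((◇◇p1 → ◇p1) ∨ (p2 → p3)):
1. ¬((◇◇p1 → ◇p1) ∨ (p2 → p3)), w0
2. ¬(◇◇p1 → ◇p1), w0
3. ¬(p2 → p3), w0
4. ◇◇p1, w0
5. ¬◇p1, w0
6. p2, w0
7. ¬p3, w0
8. ¬p1, w0
9. ◇p1, w1
10. ¬p1, w1
11. p1, w2
Accessibility: w0Rw0, w0Rw1, w1Rw1, w1Rw2, w2Rw2
Complete open branch: countermodel on a T-frame, so not valid in T, nor in K (the same frame is also a K-frame).
S4-tableau for the negation ¬((◇◇p1 → ◇p1) ∨ (p2 → p3)):
1. ¬((◇◇p1 → ◇p1) ∨ (p2 → p3)), w0
2. ¬(◇◇p1 → ◇p1), w0
3. ¬(p2 → p3), w0
4. ◇◇p1, w0
5. ¬◇p1, w0
6. p2, w0
7. ¬p3, w0
8. ¬p1, w0
9. ◇p1, w1
10. ¬p1, w1
11. p1, w2
12. ¬p1, w2
Accessibility: w0Rw0, w0Rw1, w0Rw2, w1Rw1, w1Rw2, w2Rw2
Branch closes: p1 and ¬p1 both at w2.
Every branch closes (one shown): valid in S4, hence also in S5 (every theorem of S4 is a theorem of S5).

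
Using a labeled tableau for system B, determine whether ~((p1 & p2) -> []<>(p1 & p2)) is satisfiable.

1. ~((p1 & p2) -> []<>(p1 & p2)), w0
2. p1 & p2, w0
3. ~[]<>(p1 & p2), w0
4. p1, w0
5. p2, w0
6. ~<>(p1 & p2), w1
7. ~(p1 & p2), w0
8. ~(p1 & p2), w1
9. ~p2, w0
Accessibility: w0Rw0, w0Rw1, w1Rw0, w1Rw1
Branch closes: p2 and ~p2 both at w0.
All branches of the tableau close; one closing branch shown above.

Unsatisfiable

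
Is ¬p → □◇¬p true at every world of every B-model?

Valid in B

Tableau for the negation ¬(¬p → □◇¬p):
1. ¬(¬p → □◇¬p), 0
2. ¬p, 0
3. ¬□◇¬p, 0
4. ¬◇¬p, 1
5. p, 0
Accessibility: 0R0, 0R1, 1R0, 1R1
Branch closes: p and ¬p both at 0.
Every branch of the negation's tableau closes; the branch above is one of them.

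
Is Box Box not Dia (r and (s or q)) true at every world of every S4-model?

Not valid

Tableau for the negation not Box Box not Dia (r and (s or q)):
1. not Box Box not Dia (r and (s or q)), w0
2. not Box not Dia (r and (s or q)), w1
3. Dia (r and (s or q)), w2
4. r and (s or q), w3
5. r, w3
6. s or q, w3
7. q, w3
Accessibility: w0Rw0, w0Rw1, w0Rw2, w0Rw3, w1Rw1, w1Rw2, w1Rw3, w2Rw2, w2Rw3, w3Rw3
The negation has an open branch (countermodel exists).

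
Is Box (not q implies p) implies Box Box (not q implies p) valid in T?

Tableau for the negation not (Box (not q implies p) implies Box Box (not q implies p)):
1. not (Box (not q implies p) implies Box Box (not q implies p)), w0
2. Box (not q implies p), w0
3. not Box Box (not q implies p), w0
4. not q implies p, w0
5. p, w0
6. not Box (not q implies p), w1
7. not q implies p, w1
8. p, w1
9. not (not q implies p), w2
10. not q, w2
11. not p, w2
Accessibility: w0Rw0, w0Rw1, w1Rw1, w1Rw2, w2Rw2
The negation has an open branch (countermodel exists).

No, not valid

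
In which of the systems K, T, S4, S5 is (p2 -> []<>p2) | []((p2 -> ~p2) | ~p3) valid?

S5

S5-tableau for the negation ~((p2 -> []<>p2) | []((p2 -> ~p2) | ~p3)):
1. ~((p2 -> []<>p2) | []((p2 -> ~p2) | ~p3)), w0
2. ~(p2 -> []<>p2), w0
3. ~[]((p2 -> ~p2) | ~p3), w0
4. p2, w0
5. ~[]<>p2, w0
6. ~((p2 -> ~p2) | ~p3), w1
7. ~(p2 -> ~p2), w1
8. p3, w1
9. p2, w1
10. ~<>p2, w2
11. ~p2, w0
Accessibility: w0Rw0, w0Rw1, w0Rw2, w1Rw0, w1Rw1, w1Rw2, w2Rw0, w2Rw1, w2Rw2
Branch closes: p2 and ~p2 both at w0.
Every branch closes (one shown): valid in S5.
S4-tableau for the negation ~((p2 -> []<>p2) | []((p2 -> ~p2) | ~p3)):
1. ~((p2 -> []<>p2) | []((p2 -> ~p2) | ~p3)), w0
2. ~(p2 -> []<>p2), w0
3. ~[]((p2 -> ~p2) | ~p3), w0
4. p2, w0
5. ~[]<>p2, w0
6. ~((p2 -> ~p2) | ~p3), w1
7. ~(p2 -> ~p2), w1
8. p3, w1
9. p2, w1
10. ~<>p2, w2
11. ~p2, w2
Accessibility: w0Rw0, w0Rw1, w0Rw2, w1Rw1, w2Rw2
Complete open branch: countermodel on an S4-frame, so not valid in S4, nor in K, T (the same frame is also a K-frame and a T-frame).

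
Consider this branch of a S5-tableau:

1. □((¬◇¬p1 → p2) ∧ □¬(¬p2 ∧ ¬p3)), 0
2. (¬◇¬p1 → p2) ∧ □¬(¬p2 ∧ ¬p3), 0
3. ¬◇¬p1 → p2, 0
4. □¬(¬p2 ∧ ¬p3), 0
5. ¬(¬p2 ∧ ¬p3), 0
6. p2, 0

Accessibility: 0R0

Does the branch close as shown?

Not closed

No atom appears with both signs at the same world.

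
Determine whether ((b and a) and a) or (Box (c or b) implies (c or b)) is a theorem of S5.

Valid

Tableau for the negation not (((b and a) and a) or (Box (c or b) implies (c or b))):
1. not (((b and a) and a) or (Box (c or b) implies (c or b))), 0
2. not ((b and a) and a), 0
3. not (Box (c or b) implies (c or b)), 0
4. Box (c or b), 0
5. not (c or b), 0
6. not c, 0
7. not b, 0
8. c or b, 0
9. not a, 0
10. b, 0
Accessibility: 0R0
Branch closes: b and not b both at 0.
Every branch of the negation's tableau closes; the branch above is one of them.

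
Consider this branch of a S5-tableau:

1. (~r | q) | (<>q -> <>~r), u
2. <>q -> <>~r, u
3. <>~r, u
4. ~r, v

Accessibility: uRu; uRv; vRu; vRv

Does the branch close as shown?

No world carries both an atom and its negation.

Open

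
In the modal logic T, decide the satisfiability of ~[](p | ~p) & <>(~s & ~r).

No, unsatisfiable

1. ~[](p | ~p) & <>(~s & ~r), 0
2. ~[](p | ~p), 0
3. <>(~s & ~r), 0
4. ~(p | ~p), 1
5. ~p, 1
6. p, 1
Accessibility: 0R0, 0R1, 1R1
Branch closes: p and ~p both at 1.
(One branch shown.) All branches close.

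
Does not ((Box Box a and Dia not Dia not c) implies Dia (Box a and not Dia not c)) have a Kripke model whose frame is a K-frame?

No, unsatisfiable

1. not ((Box Box a and Dia not Dia not c) implies Dia (Box a and not Dia not c)), u
2. Box Box a and Dia not Dia not c, u   [neg-implies-rule on 1]
3. not Dia (Box a and not Dia not c), u   [neg-implies-rule on 1]
4. Box Box a, u   [and-rule on 2]
5. Dia not Dia not c, u   [and-rule on 2]
6. not Dia not c, v   [Dia-rule on 5: fresh world v, uRv]
7. not (Box a and not Dia not c), v   [neg-Dia-rule on 3 via uRv]
8. Box a, v   [Box-rule on 4 via uRv]
9. not Box a, v   [neg-and-rule on 7 (branches; this branch)]
10. not a, w   [neg-Box-rule on 9: fresh world w, vRw]
11. c, w   [neg-Dia-rule on 6 via vRw]
12. a, w   [Box-rule on 8 via vRw]
Accessibility: uRv, vRw
Branch closes: a and not a both at w.
(One branch shown.) All branches close.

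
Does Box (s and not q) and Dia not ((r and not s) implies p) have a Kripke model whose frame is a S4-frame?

1. Box (s and not q) and Dia not ((r and not s) implies p), 0
2. Box (s and not q), 0
3. Dia not ((r and not s) implies p), 0
4. s and not q, 0
5. s, 0
6. not q, 0
7. not ((r and not s) implies p), 1
8. r and not s, 1
9. not p, 1
10. r, 1
11. not s, 1
12. s and not q, 1
13. s, 1
14. not q, 1
Accessibility: 0R0, 0R1, 1R1
Branch closes: s and not s both at 1.
(One branch shown.) All branches close.

No, unsatisfiable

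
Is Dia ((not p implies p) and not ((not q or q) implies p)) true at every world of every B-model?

Tableau for the negation not Dia ((not p implies p) and not ((not q or q) implies p)):
1. not Dia ((not p implies p) and not ((not q or q) implies p)), 0
2. not ((not p implies p) and not ((not q or q) implies p)), 0   [neg-Dia-rule on 1 via 0R0]
3. (not q or q) implies p, 0   [neg-and-rule on 2 (branches; this branch)]
4. p, 0   [implies-rule on 3 (branches; this branch)]
Accessibility: 0R0
The negation has an open branch (countermodel exists).

Not valid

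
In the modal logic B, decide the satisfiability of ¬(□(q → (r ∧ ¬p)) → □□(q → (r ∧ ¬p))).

Satisfiable (open branch found)

1. ¬(□(q → (r ∧ ¬p)) → □□(q → (r ∧ ¬p))), w0
2. □(q → (r ∧ ¬p)), w0
3. ¬□□(q → (r ∧ ¬p)), w0
4. q → (r ∧ ¬p), w0
5. r ∧ ¬p, w0
6. r, w0
7. ¬p, w0
8. ¬□(q → (r ∧ ¬p)), w1
9. q → (r ∧ ¬p), w1
10. r ∧ ¬p, w1
11. r, w1
12. ¬p, w1
13. ¬(q → (r ∧ ¬p)), w2
14. q, w2
15. ¬(r ∧ ¬p), w2
16. p, w2
Accessibility: w0Rw0, w0Rw1, w1Rw0, w1Rw1, w1Rw2, w2Rw1, w2Rw2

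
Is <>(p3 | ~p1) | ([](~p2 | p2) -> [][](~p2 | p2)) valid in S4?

Tableau for the negation ~(<>(p3 | ~p1) | ([](~p2 | p2) -> [][](~p2 | p2))):
1. ~(<>(p3 | ~p1) | ([](~p2 | p2) -> [][](~p2 | p2))), 0
2. ~<>(p3 | ~p1), 0   [~|-rule on 1]
3. ~([](~p2 | p2) -> [][](~p2 | p2)), 0   [~|-rule on 1]
4. [](~p2 | p2), 0   [~->-rule on 3]
5. ~[][](~p2 | p2), 0   [~->-rule on 3]
6. ~(p3 | ~p1), 0   [~<>-rule on 2 via 0R0]
7. ~p3, 0   [~|-rule on 6]
8. p1, 0   [~|-rule on 6]
9. ~p2 | p2, 0   [[]-rule on 4 via 0R0]
10. p2, 0   [|-rule on 9 (branches; this branch)]
11. ~[](~p2 | p2), 1   [~[]-rule on 5: fresh world 1, 0R1]
12. ~(p3 | ~p1), 1   [~<>-rule on 2 via 0R1]
13. ~p3, 1   [~|-rule on 12]
14. p1, 1   [~|-rule on 12]
15. ~p2 | p2, 1   [[]-rule on 4 via 0R1]
16. p2, 1   [|-rule on 15 (branches; this branch)]
17. ~(~p2 | p2), 2   [~[]-rule on 11: fresh world 2, 1R2]
18. p2, 2   [~|-rule on 17]
19. ~p2, 2   [~|-rule on 17]
Accessibility: 0R0, 0R1, 0R2, 1R1, 1R2, 2R2
Branch closes: p2 and ~p2 both at 2.
All branches of the negation close; one closing branch shown above.

Yes, valid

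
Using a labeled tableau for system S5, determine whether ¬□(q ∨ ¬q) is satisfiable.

Unsatisfiable (every branch closes)

1. ¬□(q ∨ ¬q), u
2. ¬(q ∨ ¬q), v
3. ¬q, v
4. q, v
Accessibility: uRu, uRv, vRu, vRv
Branch closes: q and ¬q both at v.
(One branch shown.) All branches close.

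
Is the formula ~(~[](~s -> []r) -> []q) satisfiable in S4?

Satisfiable (open branch found)

1. ~(~[](~s -> []r) -> []q), w0
2. ~[](~s -> []r), w0
3. ~[]q, w0
4. ~(~s -> []r), w1
5. ~s, w1
6. ~[]r, w1
7. ~q, w2
8. ~r, w3
Accessibility: w0Rw0, w0Rw1, w0Rw2, w0Rw3, w1Rw1, w1Rw3, w2Rw2, w3Rw3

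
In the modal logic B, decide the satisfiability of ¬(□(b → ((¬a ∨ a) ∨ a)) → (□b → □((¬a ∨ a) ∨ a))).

Unsatisfiable

1. ¬(□(b → ((¬a ∨ a) ∨ a)) → (□b → □((¬a ∨ a) ∨ a))), u
2. □(b → ((¬a ∨ a) ∨ a)), u   [¬→-rule on 1]
3. ¬(□b → □((¬a ∨ a) ∨ a)), u   [¬→-rule on 1]
4. □b, u   [¬→-rule on 3]
5. ¬□((¬a ∨ a) ∨ a), u   [¬→-rule on 3]
6. b → ((¬a ∨ a) ∨ a), u   [□-rule on 2 via uRu]
7. b, u   [□-rule on 4 via uRu]
8. (¬a ∨ a) ∨ a, u   [→-rule on 6 (branches; this branch)]
9. ¬a ∨ a, u   [∨-rule on 8 (branches; this branch)]
10. a, u   [∨-rule on 9 (branches; this branch)]
11. ¬((¬a ∨ a) ∨ a), v   [¬□-rule on 5: fresh world v, uRv]
12. ¬(¬a ∨ a), v   [¬∨-rule on 11]
13. ¬a, v   [¬∨-rule on 11]
14. a, v   [¬∨-rule on 12]
Accessibility: uRu, uRv, vRu, vRv
Branch closes: a and ¬a both at v.
All branches of the tableau close; one closing branch shown above.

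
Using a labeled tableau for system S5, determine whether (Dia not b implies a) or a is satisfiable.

1. (Dia not b implies a) or a, 0
2. a, 0
Accessibility: 0R0

Satisfiable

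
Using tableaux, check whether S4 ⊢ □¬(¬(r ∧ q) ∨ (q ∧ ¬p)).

Invalid (countermodel exists)

Tableau for the negation ¬□¬(¬(r ∧ q) ∨ (q ∧ ¬p)):
1. ¬□¬(¬(r ∧ q) ∨ (q ∧ ¬p)), w0
2. ¬(r ∧ q) ∨ (q ∧ ¬p), w1
3. q ∧ ¬p, w1
4. q, w1
5. ¬p, w1
Accessibility: w0Rw0, w0Rw1, w1Rw1
The negation has an open branch (countermodel exists).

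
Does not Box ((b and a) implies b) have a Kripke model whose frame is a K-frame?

Unsatisfiable

1. not Box ((b and a) implies b), w0
2. not ((b and a) implies b), w1
3. b and a, w1
4. not b, w1
5. b, w1
6. a, w1
Accessibility: w0Rw1
Branch closes: b and not b both at w1.
Every branch closes; the branch above is one of them.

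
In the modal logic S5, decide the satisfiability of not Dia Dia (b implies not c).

Yes, satisfiable

1. not Dia Dia (b implies not c), u
2. not Dia (b implies not c), u
3. not (b implies not c), u
4. b, u
5. c, u
Accessibility: uRu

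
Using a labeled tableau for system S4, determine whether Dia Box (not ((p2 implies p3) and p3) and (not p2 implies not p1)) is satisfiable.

Yes, satisfiable

1. Dia Box (not ((p2 implies p3) and p3) and (not p2 implies not p1)), 0
2. Box (not ((p2 implies p3) and p3) and (not p2 implies not p1)), 1
3. not ((p2 implies p3) and p3) and (not p2 implies not p1), 1
4. not ((p2 implies p3) and p3), 1
5. not p2 implies not p1, 1
6. not p3, 1
7. not p1, 1
Accessibility: 0R0, 0R1, 1R1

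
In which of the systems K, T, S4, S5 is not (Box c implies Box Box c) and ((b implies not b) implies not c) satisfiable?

T-tableau for the formula:
1. not (Box c implies Box Box c) and ((b implies not b) implies not c), 0
2. not (Box c implies Box Box c), 0
3. (b implies not b) implies not c, 0
4. Box c, 0
5. not Box Box c, 0
6. c, 0
7. not (b implies not b), 0
8. b, 0
9. not Box c, 1
10. c, 1
11. not c, 2
Accessibility: 0R0, 0R1, 1R1, 1R2, 2R2
Complete open branch: satisfiable in T, hence also in K (this T-model is also a K-model).
S4-tableau for the formula:
1. not (Box c implies Box Box c) and ((b implies not b) implies not c), 0
2. not (Box c implies Box Box c), 0
3. (b implies not b) implies not c, 0
4. Box c, 0
5. not Box Box c, 0
6. c, 0
7. not (b implies not b), 0
8. b, 0
9. not Box c, 1
10. c, 1
11. not c, 2
12. c, 2
Accessibility: 0R0, 0R1, 0R2, 1R1, 1R2, 2R2
Branch closes: c and not c both at 2.
Every branch closes (one shown): unsatisfiable in S4, hence also in S5 (every S5-frame is an S4-frame).

K, T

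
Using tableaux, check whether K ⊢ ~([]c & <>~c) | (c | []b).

Tableau for the negation ~(~([]c & <>~c) | (c | []b)):
1. ~(~([]c & <>~c) | (c | []b)), w0
2. []c & <>~c, w0
3. ~(c | []b), w0
4. []c, w0
5. <>~c, w0
6. ~c, w0
7. ~[]b, w0
8. ~c, w1
9. c, w1
Accessibility: w0Rw1
Branch closes: c and ~c both at w1.
All branches of the negation close; one closing branch shown above.

Yes, valid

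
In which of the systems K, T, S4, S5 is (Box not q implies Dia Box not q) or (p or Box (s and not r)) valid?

T-tableau for the negation not ((Box not q implies Dia Box not q) or (p or Box (s and not r))):
1. not ((Box not q implies Dia Box not q) or (p or Box (s and not r))), w0
2. not (Box not q implies Dia Box not q), w0
3. not (p or Box (s and not r)), w0
4. Box not q, w0
5. not Dia Box not q, w0
6. not p, w0
7. not Box (s and not r), w0
8. not q, w0
9. not Box not q, w0
10. not (s and not r), w1
11. not q, w1
12. not Box not q, w1
13. r, w1
14. q, w2
15. not q, w2
Accessibility: w0Rw0, w0Rw1, w0Rw2, w1Rw1, w2Rw2
Branch closes: q and not q both at w2.
Every branch closes (one shown): valid in T, hence also in S4, S5 (every theorem of T is a theorem of S4 and S5).
K-tableau for the negation not ((Box not q implies Dia Box not q) or (p or Box (s and not r))):
1. not ((Box not q implies Dia Box not q) or (p or Box (s and not r))), w0
2. not (Box not q implies Dia Box not q), w0
3. not (p or Box (s and not r)), w0
4. Box not q, w0
5. not Dia Box not q, w0
6. not p, w0
7. not Box (s and not r), w0
8. not (s and not r), w1
9. not q, w1
10. not Box not q, w1
11. r, w1
12. q, w2
Accessibility: w0Rw1, w1Rw2
Complete open branch: countermodel on a K-frame, so not valid in K.

T, S4, S5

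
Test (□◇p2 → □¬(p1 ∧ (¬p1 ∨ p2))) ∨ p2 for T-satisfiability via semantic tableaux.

1. (□◇p2 → □¬(p1 ∧ (¬p1 ∨ p2))) ∨ p2, u
2. p2, u
Accessibility: uRu

Yes, satisfiable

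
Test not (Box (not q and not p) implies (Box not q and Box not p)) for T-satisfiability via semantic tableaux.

No, unsatisfiable

1. not (Box (not q and not p) implies (Box not q and Box not p)), u
2. Box (not q and not p), u   [neg-implies-rule on 1]
3. not (Box not q and Box not p), u   [neg-implies-rule on 1]
4. not q and not p, u   [Box-rule on 2 via uRu]
5. not q, u   [and-rule on 4]
6. not p, u   [and-rule on 4]
7. not Box not p, u   [neg-and-rule on 3 (branches; this branch)]
8. p, v   [neg-Box-rule on 7: fresh world v, uRv]
9. not q and not p, v   [Box-rule on 2 via uRv]
10. not q, v   [and-rule on 9]
11. not p, v   [and-rule on 9]
Accessibility: uRu, uRv, vRv
Branch closes: p and not p both at v.
Every branch closes; the branch above is one of them.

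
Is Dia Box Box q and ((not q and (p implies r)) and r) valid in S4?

No, not valid

Tableau for the negation not (Dia Box Box q and ((not q and (p implies r)) and r)):
1. not (Dia Box Box q and ((not q and (p implies r)) and r)), w0
2. not ((not q and (p implies r)) and r), w0   [neg-and-rule on 1 (branches; this branch)]
3. not r, w0   [neg-and-rule on 2 (branches; this branch)]
Accessibility: w0Rw0
The negation has an open branch (countermodel exists).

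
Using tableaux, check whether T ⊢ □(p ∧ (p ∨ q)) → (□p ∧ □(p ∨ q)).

Valid in T

Tableau for the negation ¬(□(p ∧ (p ∨ q)) → (□p ∧ □(p ∨ q))):
1. ¬(□(p ∧ (p ∨ q)) → (□p ∧ □(p ∨ q))), u
2. □(p ∧ (p ∨ q)), u
3. ¬(□p ∧ □(p ∨ q)), u
4. p ∧ (p ∨ q), u
5. p, u
6. p ∨ q, u
7. ¬□(p ∨ q), u
8. q, u
9. ¬(p ∨ q), v
10. ¬p, v
11. ¬q, v
12. p ∧ (p ∨ q), v
13. p, v
14. p ∨ q, v
Accessibility: uRu, uRv, vRv
Branch closes: p and ¬p both at v.
Every branch of the negation's tableau closes; the branch above is one of them.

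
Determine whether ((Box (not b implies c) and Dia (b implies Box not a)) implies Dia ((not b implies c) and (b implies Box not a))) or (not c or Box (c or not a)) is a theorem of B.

Yes, valid

Tableau for the negation not (((Box (not b implies c) and Dia (b implies Box not a)) implies Dia ((not b implies c) and (b implies Box not a))) or (not c or Box (c or not a))):
1. not (((Box (not b implies c) and Dia (b implies Box not a)) implies Dia ((not b implies c) and (b implies Box not a))) or (not c or Box (c or not a))), u
2. not ((Box (not b implies c) and Dia (b implies Box not a)) implies Dia ((not b implies c) and (b implies Box not a))), u   [neg-or-rule on 1]
3. not (not c or Box (c or not a)), u   [neg-or-rule on 1]
4. Box (not b implies c) and Dia (b implies Box not a), u   [neg-implies-rule on 2]
5. not Dia ((not b implies c) and (b implies Box not a)), u   [neg-implies-rule on 2]
6. c, u   [neg-or-rule on 3]
7. not Box (c or not a), u   [neg-or-rule on 3]
8. Box (not b implies c), u   [and-rule on 4]
9. Dia (b implies Box not a), u   [and-rule on 4]
10. not ((not b implies c) and (b implies Box not a)), u   [neg-Dia-rule on 5 via uRu]
11. not b implies c, u   [Box-rule on 8 via uRu]
12. not (b implies Box not a), u   [neg-and-rule on 10 (branches; this branch)]
13. b, u   [neg-implies-rule on 12]
14. not Box not a, u   [neg-implies-rule on 12]
15. not (c or not a), v   [neg-Box-rule on 7: fresh world v, uRv]
16. not c, v   [neg-or-rule on 15]
17. a, v   [neg-or-rule on 15]
18. not ((not b implies c) and (b implies Box not a)), v   [neg-Dia-rule on 5 via uRv]
19. not b implies c, v   [Box-rule on 8 via uRv]
20. not (b implies Box not a), v   [neg-and-rule on 18 (branches; this branch)]
21. b, v   [neg-implies-rule on 20]
22. not Box not a, v   [neg-implies-rule on 20]
23. b implies Box not a, w   [Dia-rule on 9: fresh world w, uRw]
24. not ((not b implies c) and (b implies Box not a)), w   [neg-Dia-rule on 5 via uRw]
25. not b implies c, w   [Box-rule on 8 via uRw]
26. Box not a, w   [implies-rule on 23 (branches; this branch)]
27. not a, u   [Box-rule on 26 via wRu]
28. not a, w   [Box-rule on 26 via wRw]
29. not (b implies Box not a), w   [neg-and-rule on 24 (branches; this branch)]
30. b, w   [neg-implies-rule on 29]
31. not Box not a, w   [neg-implies-rule on 29]
32. c, w   [implies-rule on 25 (branches; this branch)]
33. a, x   [neg-Box-rule on 14: fresh world x, uRx]
34. not ((not b implies c) and (b implies Box not a)), x   [neg-Dia-rule on 5 via uRx]
35. not b implies c, x   [Box-rule on 8 via uRx]
36. not (b implies Box not a), x   [neg-and-rule on 34 (branches; this branch)]
37. b, x   [neg-implies-rule on 36]
38. not Box not a, x   [neg-implies-rule on 36]
39. c, x   [implies-rule on 35 (branches; this branch)]
40. a, y   [neg-Box-rule on 22: fresh world y, vRy]
41. a, z   [neg-Box-rule on 31: fresh world z, wRz]
42. not a, z   [Box-rule on 26 via wRz]
Accessibility: uRu, uRv, uRw, uRx, vRu, vRv, vRy, wRu, wRw, wRz, xRu, xRx, yRv, yRy, zRw, zRz
Branch closes: a and not a both at z.
All branches of the negation close; one closing branch shown above.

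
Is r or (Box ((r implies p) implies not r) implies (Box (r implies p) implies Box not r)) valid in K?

Tableau for the negation not (r or (Box ((r implies p) implies not r) implies (Box (r implies p) implies Box not r))):
1. not (r or (Box ((r implies p) implies not r) implies (Box (r implies p) implies Box not r))), u
2. not r, u
3. not (Box ((r implies p) implies not r) implies (Box (r implies p) implies Box not r)), u
4. Box ((r implies p) implies not r), u
5. not (Box (r implies p) implies Box not r), u
6. Box (r implies p), u
7. not Box not r, u
8. r, v
9. (r implies p) implies not r, v
10. r implies p, v
11. not (r implies p), v
12. not p, v
13. p, v
Accessibility: uRv
Branch closes: p and not p both at v.
All branches of the negation close; one closing branch shown above.

Valid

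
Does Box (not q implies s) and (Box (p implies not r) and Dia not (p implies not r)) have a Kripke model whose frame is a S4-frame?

1. Box (not q implies s) and (Box (p implies not r) and Dia not (p implies not r)), w0
2. Box (not q implies s), w0
3. Box (p implies not r) and Dia not (p implies not r), w0
4. Box (p implies not r), w0
5. Dia not (p implies not r), w0
6. not q implies s, w0
7. p implies not r, w0
8. s, w0
9. not r, w0
10. not (p implies not r), w1
11. p, w1
12. r, w1
13. not q implies s, w1
14. p implies not r, w1
15. s, w1
16. not r, w1
Accessibility: w0Rw0, w0Rw1, w1Rw1
Branch closes: r and not r both at w1.
(One branch shown.) All branches close.

Unsatisfiable (every branch closes)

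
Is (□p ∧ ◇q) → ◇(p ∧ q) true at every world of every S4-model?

Valid

Tableau for the negation ¬((□p ∧ ◇q) → ◇(p ∧ q)):
1. ¬((□p ∧ ◇q) → ◇(p ∧ q)), u
2. □p ∧ ◇q, u
3. ¬◇(p ∧ q), u
4. □p, u
5. ◇q, u
6. ¬(p ∧ q), u
7. p, u
8. ¬q, u
9. q, v
10. ¬(p ∧ q), v
11. p, v
12. ¬q, v
Accessibility: uRu, uRv, vRv
Branch closes: q and ¬q both at v.
All branches of the negation close; one closing branch shown above.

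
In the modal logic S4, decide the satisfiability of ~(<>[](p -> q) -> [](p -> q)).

1. ~(<>[](p -> q) -> [](p -> q)), w0
2. <>[](p -> q), w0   [~->-rule on 1]
3. ~[](p -> q), w0   [~->-rule on 1]
4. [](p -> q), w1   [<>-rule on 2: fresh world w1, w0Rw1]
5. p -> q, w1   [[]-rule on 4 via w1Rw1]
6. q, w1   [->-rule on 5 (branches; this branch)]
7. ~(p -> q), w2   [~[]-rule on 3: fresh world w2, w0Rw2]
8. p, w2   [~->-rule on 7]
9. ~q, w2   [~->-rule on 7]
Accessibility: w0Rw0, w0Rw1, w0Rw2, w1Rw1, w2Rw2

Satisfiable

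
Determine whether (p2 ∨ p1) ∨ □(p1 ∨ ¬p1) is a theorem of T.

Tableau for the negation ¬((p2 ∨ p1) ∨ □(p1 ∨ ¬p1)):
1. ¬((p2 ∨ p1) ∨ □(p1 ∨ ¬p1)), w0
2. ¬(p2 ∨ p1), w0
3. ¬□(p1 ∨ ¬p1), w0
4. ¬p2, w0
5. ¬p1, w0
6. ¬(p1 ∨ ¬p1), w1
7. ¬p1, w1
8. p1, w1
Accessibility: w0Rw0, w0Rw1, w1Rw1
Branch closes: p1 and ¬p1 both at w1.
Every branch of the negation's tableau closes; the branch above is one of them.

Valid in T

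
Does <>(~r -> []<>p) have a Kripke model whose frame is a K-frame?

1. <>(~r -> []<>p), w0
2. ~r -> []<>p, w1
3. []<>p, w1
Accessibility: w0Rw1

Satisfiable (open branch found)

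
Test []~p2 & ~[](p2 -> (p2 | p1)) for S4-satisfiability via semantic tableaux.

1. []~p2 & ~[](p2 -> (p2 | p1)), 0
2. []~p2, 0
3. ~[](p2 -> (p2 | p1)), 0
4. ~p2, 0
5. ~(p2 -> (p2 | p1)), 1
6. p2, 1
7. ~(p2 | p1), 1
8. ~p2, 1
9. ~p1, 1
Accessibility: 0R0, 0R1, 1R1
Branch closes: p2 and ~p2 both at 1.
All branches of the tableau close; one closing branch shown above.

No, unsatisfiable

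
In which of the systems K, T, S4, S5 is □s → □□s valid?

S4-tableau for the negation ¬(□s → □□s):
1. ¬(□s → □□s), 0
2. □s, 0
3. ¬□□s, 0
4. s, 0
5. ¬□s, 1
6. s, 1
7. ¬s, 2
8. s, 2
Accessibility: 0R0, 0R1, 0R2, 1R1, 1R2, 2R2
Branch closes: s and ¬s both at 2.
Every branch closes (one shown): valid in S4, hence also in S5 (every theorem of S4 is a theorem of S5).
T-tableau for the negation ¬(□s → □□s):
1. ¬(□s → □□s), 0
2. □s, 0
3. ¬□□s, 0
4. s, 0
5. ¬□s, 1
6. s, 1
7. ¬s, 2
Accessibility: 0R0, 0R1, 1R1, 1R2, 2R2
Complete open branch: countermodel on a T-frame, so not valid in T, nor in K (the same frame is also a K-frame).

S4, S5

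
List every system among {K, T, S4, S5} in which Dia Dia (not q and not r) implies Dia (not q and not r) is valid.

S4-tableau for the negation not (Dia Dia (not q and not r) implies Dia (not q and not r)):
1. not (Dia Dia (not q and not r) implies Dia (not q and not r)), 0
2. Dia Dia (not q and not r), 0   [neg-implies-rule on 1]
3. not Dia (not q and not r), 0   [neg-implies-rule on 1]
4. not (not q and not r), 0   [neg-Dia-rule on 3 via 0R0]
5. r, 0   [neg-and-rule on 4 (branches; this branch)]
6. Dia (not q and not r), 1   [Dia-rule on 2: fresh world 1, 0R1]
7. not (not q and not r), 1   [neg-Dia-rule on 3 via 0R1]
8. r, 1   [neg-and-rule on 7 (branches; this branch)]
9. not q and not r, 2   [Dia-rule on 6: fresh world 2, 1R2]
10. not q, 2   [and-rule on 9]
11. not r, 2   [and-rule on 9]
12. not (not q and not r), 2   [neg-Dia-rule on 3 via 0R2]
13. r, 2   [neg-and-rule on 12 (branches; this branch)]
Accessibility: 0R0, 0R1, 0R2, 1R1, 1R2, 2R2
Branch closes: r and not r both at 2.
Every branch closes (one shown): valid in S4, hence also in S5 (every theorem of S4 is a theorem of S5).
T-tableau for the negation not (Dia Dia (not q and not r) implies Dia (not q and not r)):
1. not (Dia Dia (not q and not r) implies Dia (not q and not r)), 0
2. Dia Dia (not q and not r), 0   [neg-implies-rule on 1]
3. not Dia (not q and not r), 0   [neg-implies-rule on 1]
4. not (not q and not r), 0   [neg-Dia-rule on 3 via 0R0]
5. r, 0   [neg-and-rule on 4 (branches; this branch)]
6. Dia (not q and not r), 1   [Dia-rule on 2: fresh world 1, 0R1]
7. not (not q and not r), 1   [neg-Dia-rule on 3 via 0R1]
8. r, 1   [neg-and-rule on 7 (branches; this branch)]
9. not q and not r, 2   [Dia-rule on 6: fresh world 2, 1R2]
10. not q, 2   [and-rule on 9]
11. not r, 2   [and-rule on 9]
Accessibility: 0R0, 0R1, 1R1, 1R2, 2R2
Complete open branch: countermodel on a T-frame, so not valid in T, nor in K (the same frame is also a K-frame).

S4, S5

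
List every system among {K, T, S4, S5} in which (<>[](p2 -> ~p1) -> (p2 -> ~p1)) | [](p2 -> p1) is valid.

S4-tableau for the negation ~((<>[](p2 -> ~p1) -> (p2 -> ~p1)) | [](p2 -> p1)):
1. ~((<>[](p2 -> ~p1) -> (p2 -> ~p1)) | [](p2 -> p1)), 0
2. ~(<>[](p2 -> ~p1) -> (p2 -> ~p1)), 0
3. ~[](p2 -> p1), 0
4. <>[](p2 -> ~p1), 0
5. ~(p2 -> ~p1), 0
6. p2, 0
7. p1, 0
8. ~(p2 -> p1), 1
9. p2, 1
10. ~p1, 1
11. [](p2 -> ~p1), 2
12. p2 -> ~p1, 2
13. ~p1, 2
Accessibility: 0R0, 0R1, 0R2, 1R1, 2R2
Complete open branch: countermodel on an S4-frame, so not valid in S4, nor in K, T (the same frame is also a K-frame and a T-frame).
S5-tableau for the negation ~((<>[](p2 -> ~p1) -> (p2 -> ~p1)) | [](p2 -> p1)):
1. ~((<>[](p2 -> ~p1) -> (p2 -> ~p1)) | [](p2 -> p1)), 0
2. ~(<>[](p2 -> ~p1) -> (p2 -> ~p1)), 0
3. ~[](p2 -> p1), 0
4. <>[](p2 -> ~p1), 0
5. ~(p2 -> ~p1), 0
6. p2, 0
7. p1, 0
8. ~(p2 -> p1), 1
9. p2, 1
10. ~p1, 1
11. [](p2 -> ~p1), 2
12. p2 -> ~p1, 0
13. p2 -> ~p1, 1
14. p2 -> ~p1, 2
15. ~p1, 0
Accessibility: 0R0, 0R1, 0R2, 1R0, 1R1, 1R2, 2R0, 2R1, 2R2
Branch closes: p1 and ~p1 both at 0.
Every branch closes (one shown): valid in S5.

S5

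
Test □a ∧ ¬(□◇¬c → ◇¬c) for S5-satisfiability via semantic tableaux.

Unsatisfiable (every branch closes)

1. □a ∧ ¬(□◇¬c → ◇¬c), w0
2. □a, w0
3. ¬(□◇¬c → ◇¬c), w0
4. □◇¬c, w0
5. ¬◇¬c, w0
6. a, w0
7. ◇¬c, w0
8. c, w0
9. ¬c, w1
10. a, w1
11. ◇¬c, w1
12. c, w1
Accessibility: w0Rw0, w0Rw1, w1Rw0, w1Rw1
Branch closes: c and ¬c both at w1.
(One branch shown.) All branches close.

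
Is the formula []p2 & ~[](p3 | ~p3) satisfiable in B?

Unsatisfiable (every branch closes)

1. []p2 & ~[](p3 | ~p3), 0
2. []p2, 0
3. ~[](p3 | ~p3), 0
4. p2, 0
5. ~(p3 | ~p3), 1
6. ~p3, 1
7. p3, 1
Accessibility: 0R0, 0R1, 1R0, 1R1
Branch closes: p3 and ~p3 both at 1.
(One branch shown.) All branches close.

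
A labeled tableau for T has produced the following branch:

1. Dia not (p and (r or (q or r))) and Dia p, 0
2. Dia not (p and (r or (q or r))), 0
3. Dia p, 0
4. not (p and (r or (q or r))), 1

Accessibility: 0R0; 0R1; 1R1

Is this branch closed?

Not closed

No world carries both an atom and its negation.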